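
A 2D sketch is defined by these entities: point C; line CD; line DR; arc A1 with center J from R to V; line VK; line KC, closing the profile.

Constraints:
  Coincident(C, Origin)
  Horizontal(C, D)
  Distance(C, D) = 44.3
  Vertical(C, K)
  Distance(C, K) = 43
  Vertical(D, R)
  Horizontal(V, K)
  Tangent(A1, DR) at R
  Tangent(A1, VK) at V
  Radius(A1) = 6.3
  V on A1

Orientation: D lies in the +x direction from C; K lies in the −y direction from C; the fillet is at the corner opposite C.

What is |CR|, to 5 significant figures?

57.527

C is at the origin; CD is horizontal with |CD| = 44.3 and D on the +x side, so D = (44.300, 0.0000). C and K share the same x with |CK| = 43.0 and K on the −y side, so K = (0.0000, -43.000). The virtual corner opposite C is at (44.300, -43.000). Tangency of A1 to DR means the radius JR is perpendicular to DR and A1 meets VK tangentially, so JV is at right angles to VK, with radius 6.3, so the center J sits 6.3 in from both sides at J = (38.000, -36.700). That places the tangent points at R = (44.300, -36.700) on DR and V = (38.000, -43.000) on VK. Then |CR| = |R − C| = 57.527.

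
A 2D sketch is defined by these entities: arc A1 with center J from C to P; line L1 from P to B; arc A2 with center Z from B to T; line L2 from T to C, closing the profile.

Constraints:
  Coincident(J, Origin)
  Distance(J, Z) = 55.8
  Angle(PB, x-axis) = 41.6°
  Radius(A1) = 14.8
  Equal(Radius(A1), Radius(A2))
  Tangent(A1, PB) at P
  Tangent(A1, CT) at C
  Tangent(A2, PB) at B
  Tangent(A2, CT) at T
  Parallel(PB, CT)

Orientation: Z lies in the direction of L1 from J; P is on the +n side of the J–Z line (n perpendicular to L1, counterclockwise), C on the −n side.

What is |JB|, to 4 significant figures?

57.73

The slot axis is L1's direction at 41.6°, so u = (cos 41.6°, sin 41.6°) = (0.7478, 0.6639) and n = (−sin 41.6°, cos 41.6°) = (-0.6639, 0.7478). J is at the origin and Z lies 55.8 along u from J, so Z = 55.8·u = (41.73, 37.05). Tangency of A1 to both parallel lines with radius 14.8 puts P and C at J ± 14.8·n: P = (-9.826, 11.07), C = (9.826, -11.07). Equal radii place B and T the same way about Z: B = Z + 14.8·n = (31.90, 48.11), T = Z − 14.8·n = (51.55, 25.98). Then |JB| = |B − J| = 57.73.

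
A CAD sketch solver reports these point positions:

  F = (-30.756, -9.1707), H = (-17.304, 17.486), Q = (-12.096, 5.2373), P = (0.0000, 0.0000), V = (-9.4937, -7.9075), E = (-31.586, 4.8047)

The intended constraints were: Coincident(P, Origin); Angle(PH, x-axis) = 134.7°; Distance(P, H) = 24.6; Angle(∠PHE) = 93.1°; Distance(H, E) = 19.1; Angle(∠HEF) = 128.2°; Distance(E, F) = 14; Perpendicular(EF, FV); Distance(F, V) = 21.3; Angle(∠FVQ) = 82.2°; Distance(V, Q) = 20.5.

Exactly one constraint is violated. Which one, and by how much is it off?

Distance(V, Q) = 20.5 — off by 7.10.

P = (0.00, 0.00) ✓; PH at 134.7° ✓; |PH| = 24.60 ✓; ∠PHE = 93.10° ✓; |HE| = 19.10 ✓; ∠HEF = 128.2° ✓; |EF| = 14.00 ✓; ∠(EF, FV) = 90.00° ✓; |FV| = 21.30 ✓; ∠FVQ = 82.20° ✓; |VQ| = 13.40 ✗.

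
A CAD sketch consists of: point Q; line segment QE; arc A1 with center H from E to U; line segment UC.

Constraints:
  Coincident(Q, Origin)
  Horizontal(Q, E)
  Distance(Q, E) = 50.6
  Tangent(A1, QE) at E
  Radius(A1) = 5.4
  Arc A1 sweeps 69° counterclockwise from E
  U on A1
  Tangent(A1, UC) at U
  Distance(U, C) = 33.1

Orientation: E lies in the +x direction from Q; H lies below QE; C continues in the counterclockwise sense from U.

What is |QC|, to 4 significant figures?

48.13

Q is at the origin; QE is horizontal with |QE| = 50.6 and E on the +x side, so E = (50.60, 0.000). A1 meets QE tangentially, so HE is at right angles to QE, so H = E + (0, -5.4) = (50.60, -5.400). On A1, E sits at bearing 90° from H; a 69° counterclockwise sweep puts U at bearing 159°, so U = H + 5.4·(cos 159°, sin 159°) = (45.56, -3.465). Tangency of A1 to UC means the radius HU is perpendicular to UC, so UC runs along (−sin 159°, cos 159°); with |UC| = 33.1, C = (33.70, -34.37). Then |QC| = |C − Q| = 48.13.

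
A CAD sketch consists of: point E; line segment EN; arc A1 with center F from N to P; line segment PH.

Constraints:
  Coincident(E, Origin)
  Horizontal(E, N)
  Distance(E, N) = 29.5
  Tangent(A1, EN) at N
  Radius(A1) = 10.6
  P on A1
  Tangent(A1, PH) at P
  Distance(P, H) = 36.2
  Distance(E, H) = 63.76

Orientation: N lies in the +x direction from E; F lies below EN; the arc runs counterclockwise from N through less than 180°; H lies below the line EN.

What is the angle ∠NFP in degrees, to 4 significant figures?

131.1°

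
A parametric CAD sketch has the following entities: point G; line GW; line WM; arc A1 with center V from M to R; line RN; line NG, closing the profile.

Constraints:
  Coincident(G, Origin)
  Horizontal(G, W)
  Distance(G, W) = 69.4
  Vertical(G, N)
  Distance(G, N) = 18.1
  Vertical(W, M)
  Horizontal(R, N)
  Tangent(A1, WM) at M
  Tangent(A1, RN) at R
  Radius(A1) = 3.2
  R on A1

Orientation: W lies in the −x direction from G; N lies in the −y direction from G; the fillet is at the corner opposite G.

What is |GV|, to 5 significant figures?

67.856

G and N share the same x with |GN| = 18.1 and N on the −y side, so N = (0.0000, -18.100). The virtual corner opposite G is at (-69.400, -18.100). The tangent condition forces VM to be normal to WM and tangency of A1 to RN means the radius VR is perpendicular to RN, with radius 3.2, so the center V sits 3.2 in from both sides at V = (-66.200, -14.900). Then |GV| = |V − G| = 67.856.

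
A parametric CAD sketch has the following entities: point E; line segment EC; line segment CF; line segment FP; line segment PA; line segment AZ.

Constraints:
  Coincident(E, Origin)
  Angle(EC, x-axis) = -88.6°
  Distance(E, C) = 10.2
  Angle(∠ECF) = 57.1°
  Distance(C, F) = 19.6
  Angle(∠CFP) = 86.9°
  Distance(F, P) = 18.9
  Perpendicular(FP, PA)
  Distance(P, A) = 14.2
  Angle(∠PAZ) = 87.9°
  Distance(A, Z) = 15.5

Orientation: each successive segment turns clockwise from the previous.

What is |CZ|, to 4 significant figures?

6.387

The perpendicularity gives PA at right angles to FP, so PA runs at -34.60°; with |PA| = 14.2, A = (5.958, 7.538). ∠PAZ = 87.9° gives AZ at -126.7° from the x-axis; with |AZ| = 15.5, Z = (-3.305, -4.890). Then |CZ| = |Z − C| = 6.387.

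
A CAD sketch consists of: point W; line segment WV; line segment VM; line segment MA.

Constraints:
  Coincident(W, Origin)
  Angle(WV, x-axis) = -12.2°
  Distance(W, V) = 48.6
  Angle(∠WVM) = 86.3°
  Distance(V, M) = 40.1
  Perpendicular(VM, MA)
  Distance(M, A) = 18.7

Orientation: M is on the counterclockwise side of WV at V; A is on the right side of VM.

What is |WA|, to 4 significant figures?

76.69

W is at the origin; WV runs at -12.2° with length 48.6, so V = 48.6·(cos -12.2°, sin -12.2°) = (47.50, -10.27). ∠WVM = 86.3°, so VM runs at -12.2° + (180° − 86.3°) = 81.50° from the x-axis; with |VM| = 40.1, M = V + 40.1·(cos 81.50°, sin 81.50°) = (53.43, 29.39). VM ⟂ MA; with |MA| = 18.7 on the right of VM, A = M + 18.7·(0.9890, -0.1478) = (71.92, 26.63). Then |WA| = |A − W| = 76.69.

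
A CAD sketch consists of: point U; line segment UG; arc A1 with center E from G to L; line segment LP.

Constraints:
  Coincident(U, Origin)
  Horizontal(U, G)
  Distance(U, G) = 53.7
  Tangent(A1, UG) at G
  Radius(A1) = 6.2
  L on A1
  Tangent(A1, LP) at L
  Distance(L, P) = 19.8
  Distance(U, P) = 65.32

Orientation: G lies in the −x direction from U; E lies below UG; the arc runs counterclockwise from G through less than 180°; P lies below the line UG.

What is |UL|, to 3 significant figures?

60.2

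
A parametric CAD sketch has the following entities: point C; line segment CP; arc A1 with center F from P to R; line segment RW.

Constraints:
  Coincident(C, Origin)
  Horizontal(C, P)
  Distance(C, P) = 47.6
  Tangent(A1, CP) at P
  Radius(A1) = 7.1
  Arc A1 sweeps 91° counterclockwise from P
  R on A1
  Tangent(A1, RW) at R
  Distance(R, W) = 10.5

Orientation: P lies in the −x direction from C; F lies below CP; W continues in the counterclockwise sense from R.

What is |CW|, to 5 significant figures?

57.324

C is at the origin; CP is horizontal with |CP| = 47.6 and P on the −x side, so P = (-47.600, 0.0000). Tangency of A1 to CP means the radius FP is perpendicular to CP, so F = P + (0, -7.1) = (-47.600, -7.1000). On A1, P sits at bearing 90° from F; a 91° counterclockwise sweep puts R at bearing 181°, so R = F + 7.1·(cos 181°, sin 181°) = (-54.699, -7.2239). A1 meets RW tangentially, so FR is at right angles to RW, so RW runs along (−sin 181°, cos 181°); with |RW| = 10.5, W = (-54.516, -17.722). Then |CW| = |W − C| = 57.324.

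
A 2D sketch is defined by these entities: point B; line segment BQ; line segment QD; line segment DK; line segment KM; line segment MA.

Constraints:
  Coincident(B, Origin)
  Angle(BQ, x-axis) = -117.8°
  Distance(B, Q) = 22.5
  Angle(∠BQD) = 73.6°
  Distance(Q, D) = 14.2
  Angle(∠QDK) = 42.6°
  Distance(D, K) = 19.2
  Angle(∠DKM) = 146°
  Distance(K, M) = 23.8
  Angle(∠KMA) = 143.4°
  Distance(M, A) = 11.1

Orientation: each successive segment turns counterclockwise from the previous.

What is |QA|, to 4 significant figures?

35.15

∠DKM = 146.0° gives KM at 160.0° from the x-axis; with |KM| = 23.8, M = (-30.22, 0.9634). ∠KMA = 143.4° gives MA at -163.4° from the x-axis; with |MA| = 11.1, A = (-40.86, -2.208). Then |QA| = |A − Q| = 35.15.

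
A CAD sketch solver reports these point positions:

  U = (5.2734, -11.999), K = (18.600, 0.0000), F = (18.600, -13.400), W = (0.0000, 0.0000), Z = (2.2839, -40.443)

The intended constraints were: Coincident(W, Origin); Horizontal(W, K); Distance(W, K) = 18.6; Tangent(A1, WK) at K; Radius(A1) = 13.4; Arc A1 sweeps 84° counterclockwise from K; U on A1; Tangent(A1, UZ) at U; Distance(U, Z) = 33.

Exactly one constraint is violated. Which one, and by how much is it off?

Distance(U, Z) = 33 — off by 4.40.

W = (0.00, 0.00) ✓; W.y = 0.00, K.y = 0.00 ✓; |WK| = 18.60 ✓; ∠(FK, KW) = 90.00° ✓; |FK| = 13.40 ✓; bearing(F→U) − bearing(F→K) = 84.00° ✓; |FU| = 13.40 ✓; ∠(FU, UZ) = 90.00° ✓; |UZ| = 28.60 ✗.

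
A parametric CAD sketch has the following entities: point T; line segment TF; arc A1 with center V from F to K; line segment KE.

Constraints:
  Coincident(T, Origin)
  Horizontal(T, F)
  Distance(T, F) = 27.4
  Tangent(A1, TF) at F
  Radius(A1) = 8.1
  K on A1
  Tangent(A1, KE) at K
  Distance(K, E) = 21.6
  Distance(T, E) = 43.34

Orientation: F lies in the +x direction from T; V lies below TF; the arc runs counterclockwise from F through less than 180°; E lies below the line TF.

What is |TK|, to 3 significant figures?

23.5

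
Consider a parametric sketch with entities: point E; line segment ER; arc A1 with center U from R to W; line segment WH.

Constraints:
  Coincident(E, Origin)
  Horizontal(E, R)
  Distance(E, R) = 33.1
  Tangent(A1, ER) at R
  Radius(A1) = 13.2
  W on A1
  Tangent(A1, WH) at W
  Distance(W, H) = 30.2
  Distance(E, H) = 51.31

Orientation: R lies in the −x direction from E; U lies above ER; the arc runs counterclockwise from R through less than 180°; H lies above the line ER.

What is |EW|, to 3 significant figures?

25.1

E is at the origin; ER is horizontal with |ER| = 33.1 and R on the −x side, so R = (-33.1, 0.00). Tangency of A1 to ER means the radius UR is perpendicular to ER, so U = R + (0, 13.2) = (-33.1, 13.2). Since UW ⟂ WH (tangency), |UH| = √(13.2² + 30.2²) = 33.0 regardless of where W sits on A1. So H lies on both circle(E, 51.31) and circle(U, 33.0); the above-ER intersection is H = (-24.6, 45.0). W is the foot of the tangent from H: W = (-20.0, 15.2).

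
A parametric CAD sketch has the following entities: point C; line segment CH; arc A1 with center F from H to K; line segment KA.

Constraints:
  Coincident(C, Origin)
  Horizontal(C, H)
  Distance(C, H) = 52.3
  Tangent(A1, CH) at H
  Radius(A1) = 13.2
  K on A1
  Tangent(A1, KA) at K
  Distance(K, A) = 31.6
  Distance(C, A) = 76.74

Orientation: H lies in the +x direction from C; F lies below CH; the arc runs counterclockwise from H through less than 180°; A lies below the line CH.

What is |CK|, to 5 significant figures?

46.968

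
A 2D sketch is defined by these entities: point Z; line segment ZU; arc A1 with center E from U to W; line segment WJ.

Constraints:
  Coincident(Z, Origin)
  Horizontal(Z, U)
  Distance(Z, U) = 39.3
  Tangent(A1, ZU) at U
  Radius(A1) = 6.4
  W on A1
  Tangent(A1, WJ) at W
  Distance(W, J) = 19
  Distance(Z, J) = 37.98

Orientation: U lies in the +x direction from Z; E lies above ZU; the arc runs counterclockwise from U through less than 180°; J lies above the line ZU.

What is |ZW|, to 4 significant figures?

45.00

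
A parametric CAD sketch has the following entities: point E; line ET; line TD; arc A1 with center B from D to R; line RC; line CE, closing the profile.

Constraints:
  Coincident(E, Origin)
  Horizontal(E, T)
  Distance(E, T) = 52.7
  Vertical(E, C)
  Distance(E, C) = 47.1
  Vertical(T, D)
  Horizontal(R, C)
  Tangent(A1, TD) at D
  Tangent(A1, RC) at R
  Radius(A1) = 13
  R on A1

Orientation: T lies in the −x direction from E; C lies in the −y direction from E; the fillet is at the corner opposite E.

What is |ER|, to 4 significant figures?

61.60

E is at the origin; E and T share the same y with |ET| = 52.7 and T on the −x side, so T = (-52.70, 0.000). E and C share the same x with |EC| = 47.1 and C on the −y side, so C = (0.000, -47.10). The virtual corner opposite E is at (-52.70, -47.10). Since A1 is tangent to TD there, BD ⟂ TD and the tangent condition forces BR to be normal to RC, with radius 13.0, so the center B sits 13.0 in from both sides at B = (-39.70, -34.10). That places the tangent points at D = (-52.70, -34.10) on TD and R = (-39.70, -47.10) on RC. Then |ER| = |R − E| = 61.60.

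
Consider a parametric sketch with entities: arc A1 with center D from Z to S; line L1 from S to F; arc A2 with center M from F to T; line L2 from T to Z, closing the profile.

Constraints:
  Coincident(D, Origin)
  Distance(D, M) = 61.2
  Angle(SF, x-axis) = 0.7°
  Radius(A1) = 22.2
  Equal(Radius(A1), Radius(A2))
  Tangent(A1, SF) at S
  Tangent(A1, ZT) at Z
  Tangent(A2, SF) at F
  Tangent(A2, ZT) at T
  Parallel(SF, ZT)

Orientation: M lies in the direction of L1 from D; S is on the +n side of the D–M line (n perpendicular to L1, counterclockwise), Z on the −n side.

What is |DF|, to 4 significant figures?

65.10

Tangency of A1 to both parallel lines with radius 22.2 puts S and Z at D ± 22.2·n: S = (-0.2712, 22.20), Z = (0.2712, -22.20). Equal radii place F and T the same way about M: F = M + 22.2·n = (60.92, 22.95), T = M − 22.2·n = (61.47, -21.45). Then |DF| = |F − D| = 65.10.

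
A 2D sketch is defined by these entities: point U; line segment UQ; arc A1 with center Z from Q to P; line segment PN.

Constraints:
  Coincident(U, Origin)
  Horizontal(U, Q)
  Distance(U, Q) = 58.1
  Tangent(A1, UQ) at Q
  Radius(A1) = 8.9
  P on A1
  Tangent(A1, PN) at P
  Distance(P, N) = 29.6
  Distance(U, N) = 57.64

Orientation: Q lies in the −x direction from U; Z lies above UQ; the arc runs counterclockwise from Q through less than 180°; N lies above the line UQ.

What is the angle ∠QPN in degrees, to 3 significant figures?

140°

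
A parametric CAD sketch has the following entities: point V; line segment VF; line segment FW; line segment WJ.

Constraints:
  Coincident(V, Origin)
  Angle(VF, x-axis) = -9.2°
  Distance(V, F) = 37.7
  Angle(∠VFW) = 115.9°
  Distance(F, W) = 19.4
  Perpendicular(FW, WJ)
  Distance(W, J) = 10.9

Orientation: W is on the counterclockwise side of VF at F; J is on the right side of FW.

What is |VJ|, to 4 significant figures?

57.40

V is at the origin; VF runs at -9.2° with length 37.7, so F = 37.7·(cos -9.2°, sin -9.2°) = (37.22, -6.028). ∠VFW = 115.9°, so FW runs at -9.2° + (180° − 115.9°) = 54.90° from the x-axis; with |FW| = 19.4, W = F + 19.4·(cos 54.90°, sin 54.90°) = (48.37, 9.845). The perpendicularity gives WJ at right angles to FW; with |WJ| = 10.9 on the right of FW, J = W + 10.9·(0.8181, -0.5750) = (57.29, 3.577). Then |VJ| = |J − V| = 57.40.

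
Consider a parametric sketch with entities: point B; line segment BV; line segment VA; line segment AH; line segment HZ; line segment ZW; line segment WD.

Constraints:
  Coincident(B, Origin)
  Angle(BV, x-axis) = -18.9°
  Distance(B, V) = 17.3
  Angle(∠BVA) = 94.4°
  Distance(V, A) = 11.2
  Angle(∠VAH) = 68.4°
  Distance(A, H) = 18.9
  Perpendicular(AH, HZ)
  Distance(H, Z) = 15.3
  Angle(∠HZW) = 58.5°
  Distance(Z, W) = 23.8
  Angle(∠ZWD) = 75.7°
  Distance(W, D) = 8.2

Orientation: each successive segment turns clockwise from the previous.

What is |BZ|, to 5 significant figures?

10.154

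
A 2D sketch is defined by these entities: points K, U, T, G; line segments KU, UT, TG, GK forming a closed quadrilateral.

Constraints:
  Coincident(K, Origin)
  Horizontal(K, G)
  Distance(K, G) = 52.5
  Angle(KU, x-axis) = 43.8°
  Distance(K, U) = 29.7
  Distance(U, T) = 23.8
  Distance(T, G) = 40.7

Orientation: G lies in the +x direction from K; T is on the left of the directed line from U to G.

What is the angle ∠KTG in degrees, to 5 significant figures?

66.147°

K is at the origin; K and G share the same y with |KG| = 52.5 and G in +x, so G = (52.5, 0). KU runs at 43.8° with |KU| = 29.7, so U = (21.436, 20.557). T is determined by |UT| = 23.8 and |TG| = 40.7 together: it lies at the intersection of circle(U, 23.8) and circle(G, 40.7). With |UG| = 37.250, the foot of the radical line on UG is 3.9931 from U and the perpendicular offset is √(23.8² − 3.9931²) = 23.463. Taking the left-of-UG solution: T = (37.714, 37.919).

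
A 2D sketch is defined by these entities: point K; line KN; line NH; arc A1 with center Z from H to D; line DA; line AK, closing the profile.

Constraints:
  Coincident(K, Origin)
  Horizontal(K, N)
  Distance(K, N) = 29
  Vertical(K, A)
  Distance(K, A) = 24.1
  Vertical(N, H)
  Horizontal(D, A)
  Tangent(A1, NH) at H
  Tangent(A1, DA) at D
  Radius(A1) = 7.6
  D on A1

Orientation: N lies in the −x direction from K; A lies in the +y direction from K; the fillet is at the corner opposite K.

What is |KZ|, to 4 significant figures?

27.02

KA is vertical with |KA| = 24.1 and A on the +y side, so A = (0.000, 24.10). The virtual corner opposite K is at (-29.00, 24.10). The tangent condition forces ZH to be normal to NH and the tangent condition forces ZD to be normal to DA, with radius 7.6, so the center Z sits 7.6 in from both sides at Z = (-21.40, 16.50). Then |KZ| = |Z − K| = 27.02.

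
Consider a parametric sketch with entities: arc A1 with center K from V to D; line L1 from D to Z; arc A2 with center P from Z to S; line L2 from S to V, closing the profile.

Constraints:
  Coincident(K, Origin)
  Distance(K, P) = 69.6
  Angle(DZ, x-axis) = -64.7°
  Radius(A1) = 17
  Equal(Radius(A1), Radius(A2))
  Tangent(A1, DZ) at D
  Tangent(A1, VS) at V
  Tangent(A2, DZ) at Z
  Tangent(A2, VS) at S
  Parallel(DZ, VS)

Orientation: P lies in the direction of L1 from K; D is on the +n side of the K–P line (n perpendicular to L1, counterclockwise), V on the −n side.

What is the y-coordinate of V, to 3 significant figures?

-7.27

The slot axis is L1's direction at -64.7°, so u = (cos -64.7°, sin -64.7°) = (0.427, -0.904) and n = (−sin -64.7°, cos -64.7°) = (0.904, 0.427). K is at the origin and P lies 69.6 along u from K, so P = 69.6·u = (29.7, -62.9). Tangency of A1 to both parallel lines with radius 17.0 puts D and V at K ± 17.0·n: D = (15.4, 7.27), V = (-15.4, -7.27). So V.y = -7.27.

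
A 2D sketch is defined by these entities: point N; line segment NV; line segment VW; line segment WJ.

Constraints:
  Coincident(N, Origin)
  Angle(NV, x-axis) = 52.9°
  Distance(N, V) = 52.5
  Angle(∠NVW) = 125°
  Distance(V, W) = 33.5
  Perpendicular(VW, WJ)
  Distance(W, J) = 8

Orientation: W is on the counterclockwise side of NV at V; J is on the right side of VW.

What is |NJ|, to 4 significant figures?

81.54

∠NVW = 125.0°, so VW runs at 52.9° + (180° − 125.0°) = 107.9° from the x-axis; with |VW| = 33.5, W = V + 33.5·(cos 107.9°, sin 107.9°) = (21.37, 73.75). The perpendicularity gives WJ at right angles to VW; with |WJ| = 8.0 on the right of VW, J = W + 8.0·(0.9516, 0.3074) = (28.98, 76.21). Then |NJ| = |J − N| = 81.54.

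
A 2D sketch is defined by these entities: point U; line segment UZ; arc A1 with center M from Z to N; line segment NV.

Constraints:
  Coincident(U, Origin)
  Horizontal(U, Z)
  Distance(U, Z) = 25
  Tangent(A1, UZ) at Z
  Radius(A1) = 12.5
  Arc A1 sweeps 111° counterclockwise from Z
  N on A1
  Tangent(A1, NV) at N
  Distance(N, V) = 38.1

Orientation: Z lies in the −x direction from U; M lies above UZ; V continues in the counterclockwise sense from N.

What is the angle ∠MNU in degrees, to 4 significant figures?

107.1°

U is at the origin; UZ is horizontal with |UZ| = 25.0 and Z on the −x side, so Z = (-25.00, 0.000). Tangency of A1 to UZ means the radius MZ is perpendicular to UZ, so M = Z + (0, 12.5) = (-25.00, 12.50). On A1, Z sits at bearing -90° from M; a 111° counterclockwise sweep puts N at bearing 21°, so N = M + 12.5·(cos 21°, sin 21°) = (-13.33, 16.98). Then cos ∠MNU = NM·NU / (|NM||NU|), giving 107.1°.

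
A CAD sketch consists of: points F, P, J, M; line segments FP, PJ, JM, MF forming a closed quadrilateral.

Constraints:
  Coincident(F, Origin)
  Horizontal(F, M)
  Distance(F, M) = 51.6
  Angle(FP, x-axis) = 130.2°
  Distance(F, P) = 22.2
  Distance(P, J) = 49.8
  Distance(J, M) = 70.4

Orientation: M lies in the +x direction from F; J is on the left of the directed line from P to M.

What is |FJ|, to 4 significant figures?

60.10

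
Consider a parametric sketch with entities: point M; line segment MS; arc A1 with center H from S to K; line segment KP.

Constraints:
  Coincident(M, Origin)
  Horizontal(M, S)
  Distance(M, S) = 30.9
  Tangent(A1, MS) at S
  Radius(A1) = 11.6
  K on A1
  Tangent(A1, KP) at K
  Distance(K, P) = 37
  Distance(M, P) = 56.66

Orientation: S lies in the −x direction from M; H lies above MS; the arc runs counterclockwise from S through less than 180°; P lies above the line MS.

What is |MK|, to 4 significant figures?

23.88

Checks: |HK| = 11.60 ✓; ∠(HK, KP) = 90.00° ✓; |KP| = 37.00 ✓; |MP| = 56.66 ✓.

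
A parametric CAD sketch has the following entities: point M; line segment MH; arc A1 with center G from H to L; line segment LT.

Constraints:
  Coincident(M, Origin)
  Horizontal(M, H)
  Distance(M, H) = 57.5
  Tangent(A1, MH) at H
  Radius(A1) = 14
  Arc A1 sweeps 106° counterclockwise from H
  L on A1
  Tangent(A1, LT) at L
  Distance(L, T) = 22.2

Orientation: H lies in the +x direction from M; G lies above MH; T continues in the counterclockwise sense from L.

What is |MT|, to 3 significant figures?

75.8

M is at the origin; MH is horizontal with |MH| = 57.5 and H on the +x side, so H = (57.5, 0.00). The tangent condition forces GH to be normal to MH, so G = H + (0, 14) = (57.5, 14.0). On A1, H sits at bearing -90° from G; a 106° counterclockwise sweep puts L at bearing 16°, so L = G + 14.0·(cos 16°, sin 16°) = (71.0, 17.9). Tangency of A1 to LT means the radius GL is perpendicular to LT, so LT runs along (−sin 16°, cos 16°); with |LT| = 22.2, T = (64.8, 39.2). Then |MT| = |T − M| = 75.8.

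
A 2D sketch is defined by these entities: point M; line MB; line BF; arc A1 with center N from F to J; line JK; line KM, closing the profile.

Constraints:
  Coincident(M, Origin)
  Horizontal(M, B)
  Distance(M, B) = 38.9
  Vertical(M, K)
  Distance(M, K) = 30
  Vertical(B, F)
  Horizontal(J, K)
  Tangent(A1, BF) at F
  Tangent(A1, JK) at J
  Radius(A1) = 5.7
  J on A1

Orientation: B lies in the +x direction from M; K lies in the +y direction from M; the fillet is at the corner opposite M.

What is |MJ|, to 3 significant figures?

44.7

M is at the origin; MB is horizontal with |MB| = 38.9 and B on the +x side, so B = (38.9, 0.00). M and K share the same x with |MK| = 30.0 and K on the +y side, so K = (0.00, 30.0). The virtual corner opposite M is at (38.9, 30.0). The tangent condition forces NF to be normal to BF and A1 meets JK tangentially, so NJ is at right angles to JK, with radius 5.7, so the center N sits 5.7 in from both sides at N = (33.2, 24.3). That places the tangent points at F = (38.9, 24.3) on BF and J = (33.2, 30.0) on JK. Then |MJ| = |J − M| = 44.7.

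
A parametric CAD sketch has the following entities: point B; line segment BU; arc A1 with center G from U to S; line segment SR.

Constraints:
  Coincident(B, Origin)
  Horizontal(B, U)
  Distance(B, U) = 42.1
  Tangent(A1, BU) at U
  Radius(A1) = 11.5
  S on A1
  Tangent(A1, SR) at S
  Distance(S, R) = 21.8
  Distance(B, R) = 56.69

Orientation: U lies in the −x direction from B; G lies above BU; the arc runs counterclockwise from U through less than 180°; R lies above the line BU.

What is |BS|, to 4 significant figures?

36.75

Checks: |GU| = 11.50 ✓; |GS| = 11.50 ✓; ∠(GS, SR) = 90.00° ✓; |SR| = 21.80 ✓; |BR| = 56.69 ✓.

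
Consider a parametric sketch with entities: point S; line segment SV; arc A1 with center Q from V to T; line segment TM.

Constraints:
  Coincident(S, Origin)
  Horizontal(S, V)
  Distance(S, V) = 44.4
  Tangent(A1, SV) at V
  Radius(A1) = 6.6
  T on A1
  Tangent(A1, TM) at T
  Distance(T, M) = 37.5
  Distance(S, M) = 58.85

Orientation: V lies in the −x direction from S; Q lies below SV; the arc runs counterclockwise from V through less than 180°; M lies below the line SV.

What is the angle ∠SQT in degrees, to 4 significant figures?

170.0°

S is at the origin; SV is horizontal with |SV| = 44.4 and V on the −x side, so V = (-44.40, 0.000). The tangent condition forces QV to be normal to SV, so Q = V + (0, -6.6) = (-44.40, -6.600). Since QT ⟂ TM (tangency), |QM| = √(6.6² + 37.5²) = 38.08 regardless of where T sits on A1. So M lies on both circle(S, 58.85) and circle(Q, 38.08); the below-SV intersection is M = (-38.79, -44.26). T is the foot of the tangent from M: T = (-50.66, -8.690).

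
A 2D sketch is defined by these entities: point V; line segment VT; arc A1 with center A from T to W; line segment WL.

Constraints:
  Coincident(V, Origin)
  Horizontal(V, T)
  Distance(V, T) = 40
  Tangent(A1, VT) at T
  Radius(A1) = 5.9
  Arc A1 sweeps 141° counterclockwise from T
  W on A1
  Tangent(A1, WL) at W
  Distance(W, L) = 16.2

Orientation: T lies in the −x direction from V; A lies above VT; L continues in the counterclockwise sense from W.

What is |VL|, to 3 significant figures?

53.1

V is at the origin; V and T share the same y with |VT| = 40.0 and T on the −x side, so T = (-40.0, 0.00). The tangent condition forces AT to be normal to VT, so A = T + (0, 5.9) = (-40.0, 5.90). On A1, T sits at bearing -90° from A; a 141° counterclockwise sweep puts W at bearing 51°, so W = A + 5.9·(cos 51°, sin 51°) = (-36.3, 10.5). The tangent condition forces AW to be normal to WL, so WL runs along (−sin 51°, cos 51°); with |WL| = 16.2, L = (-48.9, 20.7). Then |VL| = |L − V| = 53.1.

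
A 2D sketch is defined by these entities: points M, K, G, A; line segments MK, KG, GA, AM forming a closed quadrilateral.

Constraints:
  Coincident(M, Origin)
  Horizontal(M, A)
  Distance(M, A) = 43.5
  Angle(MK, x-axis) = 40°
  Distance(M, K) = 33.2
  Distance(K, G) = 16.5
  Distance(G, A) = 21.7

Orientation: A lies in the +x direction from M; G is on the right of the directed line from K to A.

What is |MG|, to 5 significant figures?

22.990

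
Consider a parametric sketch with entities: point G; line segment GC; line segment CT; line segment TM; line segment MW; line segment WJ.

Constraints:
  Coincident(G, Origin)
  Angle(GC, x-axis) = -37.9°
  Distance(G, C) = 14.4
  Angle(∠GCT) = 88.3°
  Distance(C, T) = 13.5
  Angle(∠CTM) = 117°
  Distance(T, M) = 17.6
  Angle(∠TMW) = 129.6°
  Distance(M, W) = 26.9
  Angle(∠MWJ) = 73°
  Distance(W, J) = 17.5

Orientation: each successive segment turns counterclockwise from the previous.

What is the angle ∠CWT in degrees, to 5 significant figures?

18.803°

G is at the origin; GC runs at -37.9° with length 14.4, so C = (11.363, -8.8457). ∠GCT = 88.3° gives CT at 53.800° from the x-axis; with |CT| = 13.5, T = (19.336, 2.0483). ∠CTM = 117.0° gives TM at 116.80° from the x-axis; with |TM| = 17.6, M = (11.401, 17.758). ∠TMW = 129.6° gives MW at 167.20° from the x-axis; with |MW| = 26.9, W = (-14.831, 23.717). Then cos ∠CWT = WC·WT / (|WC||WT|), giving 18.803°.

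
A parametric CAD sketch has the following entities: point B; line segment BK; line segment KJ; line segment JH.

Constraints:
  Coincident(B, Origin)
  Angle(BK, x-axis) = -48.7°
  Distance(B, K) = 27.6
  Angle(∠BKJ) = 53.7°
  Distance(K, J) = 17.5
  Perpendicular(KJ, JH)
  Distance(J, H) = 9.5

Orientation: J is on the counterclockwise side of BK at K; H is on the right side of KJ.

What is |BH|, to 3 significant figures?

31.8

B is at the origin; BK runs at -48.7° with length 27.6, so K = 27.6·(cos -48.7°, sin -48.7°) = (18.2, -20.7). ∠BKJ = 53.7°, so KJ runs at -48.7° + (180° − 53.7°) = 77.6° from the x-axis; with |KJ| = 17.5, J = K + 17.5·(cos 77.6°, sin 77.6°) = (22.0, -3.64). The perpendicularity gives JH at right angles to KJ; with |JH| = 9.5 on the right of KJ, H = J + 9.5·(0.977, -0.215) = (31.3, -5.68). Then |BH| = |H − B| = 31.8.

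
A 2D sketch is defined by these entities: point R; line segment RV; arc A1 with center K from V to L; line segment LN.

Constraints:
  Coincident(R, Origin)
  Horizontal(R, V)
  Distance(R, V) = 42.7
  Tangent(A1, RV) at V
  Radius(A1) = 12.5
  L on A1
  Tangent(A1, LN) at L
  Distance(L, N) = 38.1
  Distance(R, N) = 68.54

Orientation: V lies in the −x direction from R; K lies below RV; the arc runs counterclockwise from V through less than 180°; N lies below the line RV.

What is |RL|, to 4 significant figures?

56.99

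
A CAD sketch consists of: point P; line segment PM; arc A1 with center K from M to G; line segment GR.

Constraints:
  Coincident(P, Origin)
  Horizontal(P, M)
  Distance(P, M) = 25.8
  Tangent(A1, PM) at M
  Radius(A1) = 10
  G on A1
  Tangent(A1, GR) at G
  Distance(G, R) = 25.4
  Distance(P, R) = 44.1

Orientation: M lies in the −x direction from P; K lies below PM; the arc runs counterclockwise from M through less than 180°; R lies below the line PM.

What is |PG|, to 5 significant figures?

37.645

P is at the origin; P and M share the same y with |PM| = 25.8 and M on the −x side, so M = (-25.800, 0.0000). The tangent condition forces KM to be normal to PM, so K = M + (0, -10) = (-25.800, -10.000). Since KG ⟂ GR (tangency), |KR| = √(10.0² + 25.4²) = 27.298 regardless of where G sits on A1. So R lies on both circle(P, 44.1) and circle(K, 27.298); the below-PM intersection is R = (-23.663, -37.214). G is the foot of the tangent from R: G = (-34.790, -14.380).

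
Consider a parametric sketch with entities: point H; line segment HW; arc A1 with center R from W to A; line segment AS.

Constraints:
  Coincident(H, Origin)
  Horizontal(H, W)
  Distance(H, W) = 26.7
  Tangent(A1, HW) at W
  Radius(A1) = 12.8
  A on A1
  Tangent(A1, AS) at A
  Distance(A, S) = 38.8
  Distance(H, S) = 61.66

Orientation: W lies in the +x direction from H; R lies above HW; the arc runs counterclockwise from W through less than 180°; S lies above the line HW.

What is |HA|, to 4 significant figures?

42.18

Checks: ∠(RW, WH) = 90.00° ✓; |RW| = 12.80 ✓; |RA| = 12.80 ✓; ∠(RA, AS) = 90.00° ✓; |AS| = 38.80 ✓; |HS| = 61.66 ✓.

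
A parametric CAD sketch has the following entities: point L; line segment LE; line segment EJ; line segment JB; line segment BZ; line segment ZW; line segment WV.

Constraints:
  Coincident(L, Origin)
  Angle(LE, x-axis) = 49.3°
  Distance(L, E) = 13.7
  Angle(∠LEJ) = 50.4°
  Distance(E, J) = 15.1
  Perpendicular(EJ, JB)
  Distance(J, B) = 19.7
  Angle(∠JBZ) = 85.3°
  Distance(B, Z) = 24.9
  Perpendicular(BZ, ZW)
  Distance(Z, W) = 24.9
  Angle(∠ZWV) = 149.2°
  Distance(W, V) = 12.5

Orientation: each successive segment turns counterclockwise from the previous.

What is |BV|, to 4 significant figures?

40.15

BZ ⟂ ZW, so ZW runs at 93.60°; with |ZW| = 24.9, W = (16.75, 17.39). ∠ZWV = 149.2° gives WV at 124.4° from the x-axis; with |WV| = 12.5, V = (9.684, 27.71). Then |BV| = |V − B| = 40.15.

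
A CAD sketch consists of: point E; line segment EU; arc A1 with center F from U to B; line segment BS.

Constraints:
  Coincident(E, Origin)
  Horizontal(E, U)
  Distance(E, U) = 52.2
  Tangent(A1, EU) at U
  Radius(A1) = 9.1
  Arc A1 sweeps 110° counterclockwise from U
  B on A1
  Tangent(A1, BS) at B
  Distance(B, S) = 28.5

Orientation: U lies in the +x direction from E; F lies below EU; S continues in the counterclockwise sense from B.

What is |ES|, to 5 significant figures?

66.119

E is at the origin; E and U share the same y with |EU| = 52.2 and U on the +x side, so U = (52.200, 0.0000). A1 meets EU tangentially, so FU is at right angles to EU, so F = U + (0, -9.1) = (52.200, -9.1000). On A1, U sits at bearing 90° from F; a 110° counterclockwise sweep puts B at bearing 200°, so B = F + 9.1·(cos 200°, sin 200°) = (43.649, -12.212). Tangency of A1 to BS means the radius FB is perpendicular to BS, so BS runs along (−sin 200°, cos 200°); with |BS| = 28.5, S = (53.396, -38.994). Then |ES| = |S − E| = 66.119.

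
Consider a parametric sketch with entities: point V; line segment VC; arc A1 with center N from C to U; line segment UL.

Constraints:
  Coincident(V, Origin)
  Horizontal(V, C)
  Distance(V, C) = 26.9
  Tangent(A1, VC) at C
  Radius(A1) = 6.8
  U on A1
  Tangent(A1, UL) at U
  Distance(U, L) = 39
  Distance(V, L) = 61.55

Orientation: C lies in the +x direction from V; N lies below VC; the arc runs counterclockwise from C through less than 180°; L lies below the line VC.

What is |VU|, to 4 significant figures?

24.08

V is at the origin; V and C share the same y with |VC| = 26.9 and C on the +x side, so C = (26.90, 0.000). Since A1 is tangent to VC there, NC ⟂ VC, so N = C + (0, -6.8) = (26.90, -6.800). Since NU ⟂ UL (tangency), |NL| = √(6.8² + 39.0²) = 39.59 regardless of where U sits on A1. So L lies on both circle(V, 61.55) and circle(N, 39.59); the below-VC intersection is L = (44.97, -42.02). U is the foot of the tangent from L: U = (21.47, -10.90).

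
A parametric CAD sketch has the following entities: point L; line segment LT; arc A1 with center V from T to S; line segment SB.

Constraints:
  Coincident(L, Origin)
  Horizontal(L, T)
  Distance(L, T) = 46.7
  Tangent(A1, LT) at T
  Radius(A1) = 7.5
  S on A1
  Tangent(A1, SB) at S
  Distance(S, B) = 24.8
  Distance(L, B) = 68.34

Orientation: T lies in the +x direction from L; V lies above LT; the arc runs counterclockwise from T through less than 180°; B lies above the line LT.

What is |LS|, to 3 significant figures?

54.0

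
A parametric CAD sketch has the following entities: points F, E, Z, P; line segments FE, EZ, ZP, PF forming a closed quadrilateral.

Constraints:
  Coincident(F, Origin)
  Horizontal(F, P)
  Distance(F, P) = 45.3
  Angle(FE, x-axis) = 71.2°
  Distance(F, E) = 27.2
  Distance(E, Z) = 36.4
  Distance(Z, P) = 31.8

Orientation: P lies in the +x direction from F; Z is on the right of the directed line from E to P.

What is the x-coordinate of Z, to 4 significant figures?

15.14

F is at the origin; F and P share the same y with |FP| = 45.3 and P in +x, so P = (45.3, 0). FE runs at 71.2° with |FE| = 27.2, so E = (8.766, 25.75). Z is determined by |EZ| = 36.4 and |ZP| = 31.8 together: it lies at the intersection of circle(E, 36.4) and circle(P, 31.8). With |EP| = 44.70, the foot of the radical line on EP is 25.86 from E and the perpendicular offset is √(36.4² − 25.86²) = 25.62. Taking the right-of-EP solution: Z = (15.14, -10.09).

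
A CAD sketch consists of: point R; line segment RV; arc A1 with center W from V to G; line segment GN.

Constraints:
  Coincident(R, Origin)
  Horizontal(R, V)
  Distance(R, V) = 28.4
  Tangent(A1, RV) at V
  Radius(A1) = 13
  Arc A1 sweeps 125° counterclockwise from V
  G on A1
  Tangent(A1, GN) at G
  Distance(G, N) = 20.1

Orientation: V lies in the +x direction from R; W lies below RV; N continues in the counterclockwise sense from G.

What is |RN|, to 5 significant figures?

47.122

R is at the origin; R and V share the same y with |RV| = 28.4 and V on the +x side, so V = (28.400, 0.0000). Since A1 is tangent to RV there, WV ⟂ RV, so W = V + (0, -13) = (28.400, -13.000). On A1, V sits at bearing 90° from W; a 125° counterclockwise sweep puts G at bearing 215°, so G = W + 13.0·(cos 215°, sin 215°) = (17.751, -20.456). A1 meets GN tangentially, so WG is at right angles to GN, so GN runs along (−sin 215°, cos 215°); with |GN| = 20.1, N = (29.280, -36.921). Then |RN| = |N − R| = 47.122.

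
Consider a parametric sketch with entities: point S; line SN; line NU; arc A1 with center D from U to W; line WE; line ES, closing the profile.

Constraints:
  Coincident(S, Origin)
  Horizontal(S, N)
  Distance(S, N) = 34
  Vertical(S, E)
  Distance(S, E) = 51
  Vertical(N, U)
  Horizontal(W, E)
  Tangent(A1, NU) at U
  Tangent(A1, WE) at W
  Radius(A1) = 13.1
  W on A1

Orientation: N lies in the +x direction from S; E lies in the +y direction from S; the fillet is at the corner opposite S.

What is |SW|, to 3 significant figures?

55.1

S is at the origin; SN is horizontal with |SN| = 34.0 and N on the +x side, so N = (34.0, 0.00). S and E share the same x with |SE| = 51.0 and E on the +y side, so E = (0.00, 51.0). The virtual corner opposite S is at (34.0, 51.0). Tangency of A1 to NU means the radius DU is perpendicular to NU and A1 meets WE tangentially, so DW is at right angles to WE, with radius 13.1, so the center D sits 13.1 in from both sides at D = (20.9, 37.9). That places the tangent points at U = (34.0, 37.9) on NU and W = (20.9, 51.0) on WE. Then |SW| = |W − S| = 55.1.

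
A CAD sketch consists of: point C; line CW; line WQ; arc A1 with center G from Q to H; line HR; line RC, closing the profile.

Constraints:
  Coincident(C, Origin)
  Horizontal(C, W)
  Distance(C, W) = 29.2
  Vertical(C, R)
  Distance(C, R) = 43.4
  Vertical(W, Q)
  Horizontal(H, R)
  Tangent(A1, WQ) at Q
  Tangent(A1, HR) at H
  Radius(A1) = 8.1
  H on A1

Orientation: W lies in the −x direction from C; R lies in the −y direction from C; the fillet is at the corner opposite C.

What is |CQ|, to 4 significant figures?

45.81

C is at the origin; C and W share the same y with |CW| = 29.2 and W on the −x side, so W = (-29.20, 0.000). C and R share the same x with |CR| = 43.4 and R on the −y side, so R = (0.000, -43.40). The virtual corner opposite C is at (-29.20, -43.40). A1 meets WQ tangentially, so GQ is at right angles to WQ and since A1 is tangent to HR there, GH ⟂ HR, with radius 8.1, so the center G sits 8.1 in from both sides at G = (-21.10, -35.30). That places the tangent points at Q = (-29.20, -35.30) on WQ and H = (-21.10, -43.40) on HR. Then |CQ| = |Q − C| = 45.81.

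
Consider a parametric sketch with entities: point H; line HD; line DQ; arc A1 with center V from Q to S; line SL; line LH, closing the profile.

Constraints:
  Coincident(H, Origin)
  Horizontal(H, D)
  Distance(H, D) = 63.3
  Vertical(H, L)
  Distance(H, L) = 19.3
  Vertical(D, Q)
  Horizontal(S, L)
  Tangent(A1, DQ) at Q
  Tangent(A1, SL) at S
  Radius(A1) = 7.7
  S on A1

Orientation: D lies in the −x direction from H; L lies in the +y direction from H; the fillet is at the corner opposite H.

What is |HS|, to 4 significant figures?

58.85

The virtual corner opposite H is at (-63.30, 19.30). A1 meets DQ tangentially, so VQ is at right angles to DQ and A1 meets SL tangentially, so VS is at right angles to SL, with radius 7.7, so the center V sits 7.7 in from both sides at V = (-55.60, 11.60). That places the tangent points at Q = (-63.30, 11.60) on DQ and S = (-55.60, 19.30) on SL. Then |HS| = |S − H| = 58.85.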